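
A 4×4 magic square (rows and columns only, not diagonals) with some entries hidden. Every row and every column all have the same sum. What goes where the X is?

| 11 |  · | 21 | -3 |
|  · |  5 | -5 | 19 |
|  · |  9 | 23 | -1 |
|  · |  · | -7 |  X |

Column 3 is complete and sums to 32; that is the magic constant.
Row 1 needs 32; the known cells sum to 29, so (1,2) = 3.
The remaining cell in row 2 is (2,1) = 32 − 19 = 13.
Row 3: 9 + 23 + (-1) + ? = 32, so (3,1) = 1.
Column 1 needs 32; the known cells sum to 25, so (4,1) = 7.
Column 2 needs 32; the known cells sum to 17, so (4,2) = 15.
From column 4, 32 − (-3 + 19 + (-1)) gives (4,4) = 17.

17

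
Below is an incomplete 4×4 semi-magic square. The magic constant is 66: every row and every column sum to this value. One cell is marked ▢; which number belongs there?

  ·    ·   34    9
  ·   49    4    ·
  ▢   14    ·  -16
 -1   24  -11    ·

29

From row 4, 66 − (-1 + 24 + (-11)) gives (4,4) = 54.
Column 2 needs 66; the known cells sum to 87, so (1,2) = -21.
Column 3 needs 66; the known cells sum to 27, so (3,3) = 39.
From column 4, 66 − (9 + (-16) + 54) gives (2,4) = 19.
Row 1 needs 66; the known cells sum to 22, so (1,1) = 44.
From row 2, 66 − (49 + 4 + 19) gives (2,1) = -6.
Row 3 needs 66; the known cells sum to 37, so (3,1) = 29.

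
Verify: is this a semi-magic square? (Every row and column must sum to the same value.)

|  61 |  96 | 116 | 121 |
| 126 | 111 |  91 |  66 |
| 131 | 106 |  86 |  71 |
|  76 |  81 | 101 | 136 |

Yes

Row 1: 61 + 96 + 116 + 121 = 394.
Row 2: 126 + 111 + 91 + 66 = 394.
Row 3: 131 + 106 + 86 + 71 = 394.
Row 4: 76 + 81 + 101 + 136 = 394.
Column 1: 61 + 126 + 131 + 76 = 394.
Column 2: 96 + 111 + 106 + 81 = 394.
Column 3: 116 + 91 + 86 + 101 = 394.
Column 4: 121 + 66 + 71 + 136 = 394.
All lines sum to 394.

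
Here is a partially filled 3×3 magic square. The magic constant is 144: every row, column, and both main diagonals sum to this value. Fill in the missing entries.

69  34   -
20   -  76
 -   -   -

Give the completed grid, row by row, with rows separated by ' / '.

Row 1: 69 + 34 + ? = 144, so (1,3) = 41.
Row 2 needs 144; the known cells sum to 96, so (2,2) = 48.
From column 1, 144 − (69 + 20) gives (3,1) = 55.
Column 2 needs 144; the known cells sum to 82, so (3,2) = 62.
Column 3 must total 144; the given cells sum to 117, so (3,3) = 27.

69 34 41 / 20 48 76 / 55 62 27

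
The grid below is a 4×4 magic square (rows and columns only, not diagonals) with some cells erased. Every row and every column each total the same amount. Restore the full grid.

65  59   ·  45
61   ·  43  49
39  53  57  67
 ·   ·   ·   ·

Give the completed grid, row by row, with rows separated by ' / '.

Row 3 is already complete: 39 + 53 + 57 + 67 = 216, so that is the magic constant.
Using row 1: 65 + 59 + 45 + ? → (1,3) = 216 − 169 = 47.
Using row 2: 61 + 43 + 49 + ? → (2,2) = 216 − 153 = 63.
The remaining cell in column 1 is (4,1) = 216 − 165 = 51.
Column 2 needs 216; the known cells sum to 175, so (4,2) = 41.
Column 3 must total 216; the given cells sum to 147, so (4,3) = 69.
Column 4 needs 216; the known cells sum to 161, so (4,4) = 55.

65 59 47 45 / 61 63 43 49 / 39 53 57 67 / 51 41 69 55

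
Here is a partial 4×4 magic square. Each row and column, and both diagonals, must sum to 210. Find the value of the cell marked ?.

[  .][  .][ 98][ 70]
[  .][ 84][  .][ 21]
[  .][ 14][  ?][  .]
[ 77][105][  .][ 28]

The remaining cell in row 4 is (4,3) = 210 − 210 = 0.
Column 2: 84 + 14 + 105 + ? = 210, so (1,2) = 7.
Using column 4: 70 + 21 + 28 + ? → (3,4) = 210 − 119 = 91.
Anti-diagonal must total 210; the given cells sum to 161, so (2,3) = 49.
From row 1, 210 − (7 + 98 + 70) gives (1,1) = 35.
Row 2 needs 210; the known cells sum to 154, so (2,1) = 56.
From column 1, 210 − (35 + 56 + 77) gives (3,1) = 42.
Column 3 must total 210; the given cells sum to 147, so (3,3) = 63.

63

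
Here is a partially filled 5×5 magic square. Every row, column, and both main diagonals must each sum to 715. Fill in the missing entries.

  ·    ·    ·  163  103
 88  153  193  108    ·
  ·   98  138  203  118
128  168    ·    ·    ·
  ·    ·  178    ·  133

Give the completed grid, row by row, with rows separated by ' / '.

Row 2: 88 + 153 + 193 + 108 + ? = 715, so (2,5) = 173.
Row 3: 98 + 138 + 203 + 118 + ? = 715, so (3,1) = 158.
The remaining cell in column 5 is (4,5) = 715 − 527 = 188.
Anti-diagonal: 103 + 108 + 138 + 168 + ? = 715, so (5,1) = 198.
Column 1 must total 715; the given cells sum to 572, so (1,1) = 143.
The remaining cell in main diagonal is (4,4) = 715 − 567 = 148.
Row 4 needs 715; the known cells sum to 632, so (4,3) = 83.
Column 3 needs 715; the known cells sum to 592, so (1,3) = 123.
Column 4 must total 715; the given cells sum to 622, so (5,4) = 93.
The remaining cell in row 1 is (1,2) = 715 − 532 = 183.
The remaining cell in row 5 is (5,2) = 715 − 602 = 113.

143 183 123 163 103 / 88 153 193 108 173 / 158 98 138 203 118 / 128 168 83 148 188 / 198 113 178 93 133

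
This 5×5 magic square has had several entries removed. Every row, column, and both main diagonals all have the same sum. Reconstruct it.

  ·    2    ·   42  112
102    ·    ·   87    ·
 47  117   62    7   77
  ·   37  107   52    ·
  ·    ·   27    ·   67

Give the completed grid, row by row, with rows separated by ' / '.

Row 3 is already complete: 47 + 117 + 62 + 7 + 77 = 310, so that is the magic constant.
Column 4: 42 + 87 + 7 + 52 + ? = 310, so (5,4) = 122.
Using anti-diagonal: 112 + 87 + 62 + 37 + ? → (5,1) = 310 − 298 = 12.
From row 5, 310 − (12 + 27 + 122 + 67) gives (5,2) = 82.
The remaining cell in column 2 is (2,2) = 310 − 238 = 72.
Main diagonal must total 310; the given cells sum to 253, so (1,1) = 57.
Row 1 needs 310; the known cells sum to 213, so (1,3) = 97.
The remaining cell in column 1 is (4,1) = 310 − 218 = 92.
Column 3 must total 310; the given cells sum to 293, so (2,3) = 17.
The remaining cell in row 2 is (2,5) = 310 − 278 = 32.
From row 4, 310 − (92 + 37 + 107 + 52) gives (4,5) = 22.

57 2 97 42 112 / 102 72 17 87 32 / 47 117 62 7 77 / 92 37 107 52 22 / 12 82 27 122 67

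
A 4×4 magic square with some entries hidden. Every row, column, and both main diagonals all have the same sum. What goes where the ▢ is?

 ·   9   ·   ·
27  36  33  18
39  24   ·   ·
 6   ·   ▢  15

48

Row 2 is complete and sums to 114; that is the magic constant.
Using column 1: 27 + 39 + 6 + ? → (1,1) = 114 − 72 = 42.
Column 2 needs 114; the known cells sum to 69, so (4,2) = 45.
The remaining cell in main diagonal is (3,3) = 114 − 93 = 21.
The remaining cell in anti-diagonal is (1,4) = 114 − 63 = 51.
From row 1, 114 − (42 + 9 + 51) gives (1,3) = 12.
Row 3 needs 114; the known cells sum to 84, so (3,4) = 30.
From row 4, 114 − (6 + 45 + 15) gives (4,3) = 48.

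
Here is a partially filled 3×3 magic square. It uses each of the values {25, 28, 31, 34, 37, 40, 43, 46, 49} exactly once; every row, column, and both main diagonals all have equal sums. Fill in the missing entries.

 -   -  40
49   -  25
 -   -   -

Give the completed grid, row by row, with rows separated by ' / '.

28 43 40 / 49 37 25 / 34 31 46

The 9 entries sum to 333, so each line sums to 333/3 = 111.
Row 2 needs 111; the known cells sum to 74, so (2,2) = 37.
Column 3 must total 111; the given cells sum to 65, so (3,3) = 46.
From main diagonal, 111 − (37 + 46) gives (1,1) = 28.
The remaining cell in anti-diagonal is (3,1) = 111 − 77 = 34.
Row 1 must total 111; the given cells sum to 68, so (1,2) = 43.
Row 3: 34 + 46 + ? = 111, so (3,2) = 31.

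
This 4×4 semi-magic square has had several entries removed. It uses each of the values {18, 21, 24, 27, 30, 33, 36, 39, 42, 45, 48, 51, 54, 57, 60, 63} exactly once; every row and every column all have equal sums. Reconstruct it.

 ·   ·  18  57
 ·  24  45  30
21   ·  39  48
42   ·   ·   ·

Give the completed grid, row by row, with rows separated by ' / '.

The 16 entries sum to 648, so each line sums to 648/4 = 162.
Row 2 needs 162; the known cells sum to 99, so (2,1) = 63.
Row 3 must total 162; the given cells sum to 108, so (3,2) = 54.
The remaining cell in column 1 is (1,1) = 162 − 126 = 36.
Column 3 needs 162; the known cells sum to 102, so (4,3) = 60.
The remaining cell in column 4 is (4,4) = 162 − 135 = 27.
The remaining cell in row 1 is (1,2) = 162 − 111 = 51.
Row 4 needs 162; the known cells sum to 129, so (4,2) = 33.

36 51 18 57 / 63 24 45 30 / 21 54 39 48 / 42 33 60 27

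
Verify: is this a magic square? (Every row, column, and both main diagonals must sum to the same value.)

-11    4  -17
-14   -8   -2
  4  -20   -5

Row 1: -11 + 4 + (-17) = -24.
Row 2: -14 + (-8) + (-2) = -24.
Row 3: 4 + (-20) + (-5) = -21.
Column 1: -11 + (-14) + 4 = -21.
Column 2: 4 + (-8) + (-20) = -24.
Column 3: -17 + (-2) + (-5) = -24.
Main diagonal: -11 + (-8) + (-5) = -24.
Anti-diagonal: -17 + (-8) + 4 = -21.

No — row 3 sums to -21 but column 3 sums to -24.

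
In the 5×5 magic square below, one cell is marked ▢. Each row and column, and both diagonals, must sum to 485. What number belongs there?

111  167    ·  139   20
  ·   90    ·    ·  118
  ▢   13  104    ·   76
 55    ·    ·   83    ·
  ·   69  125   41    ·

Using row 1: 111 + 167 + 139 + 20 + ? → (1,3) = 485 − 437 = 48.
The remaining cell in column 2 is (4,2) = 485 − 339 = 146.
The remaining cell in main diagonal is (5,5) = 485 − 388 = 97.
Row 5: 69 + 125 + 41 + 97 + ? = 485, so (5,1) = 153.
From column 5, 485 − (20 + 118 + 76 + 97) gives (4,5) = 174.
Anti-diagonal: 20 + 104 + 146 + 153 + ? = 485, so (2,4) = 62.
Row 4 must total 485; the given cells sum to 458, so (4,3) = 27.
Column 3 needs 485; the known cells sum to 304, so (2,3) = 181.
Column 4: 139 + 62 + 83 + 41 + ? = 485, so (3,4) = 160.
From row 2, 485 − (90 + 181 + 62 + 118) gives (2,1) = 34.
From row 3, 485 − (13 + 104 + 160 + 76) gives (3,1) = 132.

132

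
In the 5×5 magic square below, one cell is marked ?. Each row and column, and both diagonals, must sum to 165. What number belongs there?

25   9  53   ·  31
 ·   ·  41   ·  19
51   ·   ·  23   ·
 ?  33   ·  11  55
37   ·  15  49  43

Using row 1: 25 + 9 + 53 + 31 + ? → (1,4) = 165 − 118 = 47.
From row 5, 165 − (37 + 15 + 49 + 43) gives (5,2) = 21.
From column 4, 165 − (47 + 23 + 11 + 49) gives (2,4) = 35.
Using column 5: 31 + 19 + 55 + 43 + ? → (3,5) = 165 − 148 = 17.
From anti-diagonal, 165 − (31 + 35 + 33 + 37) gives (3,3) = 29.
The remaining cell in row 3 is (3,2) = 165 − 120 = 45.
Column 2 must total 165; the given cells sum to 108, so (2,2) = 57.
Column 3: 53 + 41 + 29 + 15 + ? = 165, so (4,3) = 27.
From row 2, 165 − (57 + 41 + 35 + 19) gives (2,1) = 13.
Row 4 needs 165; the known cells sum to 126, so (4,1) = 39.

39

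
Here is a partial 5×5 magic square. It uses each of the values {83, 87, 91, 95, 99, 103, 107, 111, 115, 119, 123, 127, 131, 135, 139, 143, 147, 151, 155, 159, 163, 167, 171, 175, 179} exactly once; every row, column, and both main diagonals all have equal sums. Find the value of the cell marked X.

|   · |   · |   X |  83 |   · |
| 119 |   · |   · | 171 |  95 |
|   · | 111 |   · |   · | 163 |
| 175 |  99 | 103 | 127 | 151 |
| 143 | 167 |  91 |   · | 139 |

The 25 entries sum to 3275, so each line sums to 3275/5 = 655.
Using row 5: 143 + 167 + 91 + 139 + ? → (5,4) = 655 − 540 = 115.
The remaining cell in column 4 is (3,4) = 655 − 496 = 159.
Column 5 needs 655; the known cells sum to 548, so (1,5) = 107.
Anti-diagonal: 107 + 171 + 99 + 143 + ? = 655, so (3,3) = 135.
From row 3, 655 − (111 + 135 + 159 + 163) gives (3,1) = 87.
The remaining cell in column 1 is (1,1) = 655 − 524 = 131.
Main diagonal: 131 + 135 + 127 + 139 + ? = 655, so (2,2) = 123.
Row 2 needs 655; the known cells sum to 508, so (2,3) = 147.
From column 2, 655 − (123 + 111 + 99 + 167) gives (1,2) = 155.
From column 3, 655 − (147 + 135 + 103 + 91) gives (1,3) = 179.

179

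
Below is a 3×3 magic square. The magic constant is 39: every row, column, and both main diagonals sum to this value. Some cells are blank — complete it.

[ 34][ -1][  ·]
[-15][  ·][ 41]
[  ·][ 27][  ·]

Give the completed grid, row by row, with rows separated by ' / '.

The remaining cell in row 1 is (1,3) = 39 − 33 = 6.
From row 2, 39 − (-15 + 41) gives (2,2) = 13.
Using column 1: 34 + (-15) + ? → (3,1) = 39 − 19 = 20.
From column 3, 39 − (6 + 41) gives (3,3) = -8.

34 -1 6 / -15 13 41 / 20 27 -8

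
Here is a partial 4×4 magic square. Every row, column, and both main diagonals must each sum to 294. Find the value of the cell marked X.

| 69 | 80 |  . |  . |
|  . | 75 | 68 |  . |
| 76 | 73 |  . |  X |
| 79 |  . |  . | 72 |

The remaining cell in column 1 is (2,1) = 294 − 224 = 70.
Column 2: 80 + 75 + 73 + ? = 294, so (4,2) = 66.
Using main diagonal: 69 + 75 + 72 + ? → (3,3) = 294 − 216 = 78.
Anti-diagonal needs 294; the known cells sum to 220, so (1,4) = 74.
The remaining cell in row 1 is (1,3) = 294 − 223 = 71.
From row 2, 294 − (70 + 75 + 68) gives (2,4) = 81.
Row 3 must total 294; the given cells sum to 227, so (3,4) = 67.

67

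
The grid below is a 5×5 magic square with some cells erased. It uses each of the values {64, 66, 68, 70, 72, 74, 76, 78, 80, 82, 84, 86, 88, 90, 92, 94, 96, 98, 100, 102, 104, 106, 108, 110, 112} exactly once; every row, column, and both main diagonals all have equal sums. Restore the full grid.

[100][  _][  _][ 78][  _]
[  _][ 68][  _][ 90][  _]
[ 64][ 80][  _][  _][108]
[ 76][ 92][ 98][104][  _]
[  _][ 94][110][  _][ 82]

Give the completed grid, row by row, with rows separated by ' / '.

100 106 72 78 84 / 112 68 74 90 96 / 64 80 86 102 108 / 76 92 98 104 70 / 88 94 110 66 82

The 25 entries sum to 2200, so each line sums to 2200/5 = 440.
From row 4, 440 − (76 + 92 + 98 + 104) gives (4,5) = 70.
Using column 2: 68 + 80 + 92 + 94 + ? → (1,2) = 440 − 334 = 106.
Main diagonal must total 440; the given cells sum to 354, so (3,3) = 86.
Row 3 needs 440; the known cells sum to 338, so (3,4) = 102.
Using column 4: 78 + 90 + 102 + 104 + ? → (5,4) = 440 − 374 = 66.
Row 5: 94 + 110 + 66 + 82 + ? = 440, so (5,1) = 88.
Using column 1: 100 + 64 + 76 + 88 + ? → (2,1) = 440 − 328 = 112.
Anti-diagonal: 90 + 86 + 92 + 88 + ? = 440, so (1,5) = 84.
Using row 1: 100 + 106 + 78 + 84 + ? → (1,3) = 440 − 368 = 72.
Column 3 needs 440; the known cells sum to 366, so (2,3) = 74.
The remaining cell in column 5 is (2,5) = 440 − 344 = 96.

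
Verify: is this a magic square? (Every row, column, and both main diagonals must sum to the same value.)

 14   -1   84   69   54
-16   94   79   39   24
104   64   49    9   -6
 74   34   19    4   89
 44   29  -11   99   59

Yes

Row 1: 14 + (-1) + 84 + 69 + 54 = 220.
Row 2: -16 + 94 + 79 + 39 + 24 = 220.
Row 3: 104 + 64 + 49 + 9 + (-6) = 220.
Row 4: 74 + 34 + 19 + 4 + 89 = 220.
Row 5: 44 + 29 + (-11) + 99 + 59 = 220.
Column 1: 14 + (-16) + 104 + 74 + 44 = 220.
Column 2: -1 + 94 + 64 + 34 + 29 = 220.
Column 3: 84 + 79 + 49 + 19 + (-11) = 220.
Column 4: 69 + 39 + 9 + 4 + 99 = 220.
Column 5: 54 + 24 + (-6) + 89 + 59 = 220.
Main diagonal: 14 + 94 + 49 + 4 + 59 = 220.
Anti-diagonal: 54 + 39 + 49 + 34 + 44 = 220.
All lines sum to 220.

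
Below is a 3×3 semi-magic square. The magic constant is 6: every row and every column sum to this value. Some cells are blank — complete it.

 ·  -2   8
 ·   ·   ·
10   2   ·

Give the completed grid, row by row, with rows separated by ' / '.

0 -2 8 / -4 6 4 / 10 2 -6

Using row 1: -2 + 8 + ? → (1,1) = 6 − 6 = 0.
Row 3 needs 6; the known cells sum to 12, so (3,3) = -6.
Column 1 must total 6; the given cells sum to 10, so (2,1) = -4.
Column 2 must total 6; the given cells sum to 0, so (2,2) = 6.
Column 3 needs 6; the known cells sum to 2, so (2,3) = 4.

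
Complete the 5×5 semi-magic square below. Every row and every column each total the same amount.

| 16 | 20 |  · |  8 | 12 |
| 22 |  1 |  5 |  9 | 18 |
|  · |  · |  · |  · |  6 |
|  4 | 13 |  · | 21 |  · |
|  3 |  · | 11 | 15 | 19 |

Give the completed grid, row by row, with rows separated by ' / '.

16 20 -1 8 12 / 22 1 5 9 18 / 10 14 23 2 6 / 4 13 17 21 0 / 3 7 11 15 19

Row 2 is already complete: 22 + 1 + 5 + 9 + 18 = 55, so that is the magic constant.
Row 1 needs 55; the known cells sum to 56, so (1,3) = -1.
The remaining cell in row 5 is (5,2) = 55 − 48 = 7.
Column 1: 16 + 22 + 4 + 3 + ? = 55, so (3,1) = 10.
The remaining cell in column 2 is (3,2) = 55 − 41 = 14.
The remaining cell in column 4 is (3,4) = 55 − 53 = 2.
Using column 5: 12 + 18 + 6 + 19 + ? → (4,5) = 55 − 55 = 0.
Row 3: 10 + 14 + 2 + 6 + ? = 55, so (3,3) = 23.
Row 4: 4 + 13 + 21 + 0 + ? = 55, so (4,3) = 17.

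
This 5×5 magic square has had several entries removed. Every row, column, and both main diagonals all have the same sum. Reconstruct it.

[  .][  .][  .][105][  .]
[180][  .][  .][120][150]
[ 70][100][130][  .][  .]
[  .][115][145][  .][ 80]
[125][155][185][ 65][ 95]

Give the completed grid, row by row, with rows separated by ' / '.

140 170 75 105 135 / 180 85 90 120 150 / 70 100 130 160 165 / 110 115 145 175 80 / 125 155 185 65 95

Row 5 is already complete: 125 + 155 + 185 + 65 + 95 = 625, so that is the magic constant.
Anti-diagonal needs 625; the known cells sum to 490, so (1,5) = 135.
Column 5 must total 625; the given cells sum to 460, so (3,5) = 165.
Row 3 needs 625; the known cells sum to 465, so (3,4) = 160.
Column 4: 105 + 120 + 160 + 65 + ? = 625, so (4,4) = 175.
The remaining cell in row 4 is (4,1) = 625 − 515 = 110.
Column 1 must total 625; the given cells sum to 485, so (1,1) = 140.
From main diagonal, 625 − (140 + 130 + 175 + 95) gives (2,2) = 85.
Using row 2: 180 + 85 + 120 + 150 + ? → (2,3) = 625 − 535 = 90.
Column 2: 85 + 100 + 115 + 155 + ? = 625, so (1,2) = 170.
Column 3: 90 + 130 + 145 + 185 + ? = 625, so (1,3) = 75.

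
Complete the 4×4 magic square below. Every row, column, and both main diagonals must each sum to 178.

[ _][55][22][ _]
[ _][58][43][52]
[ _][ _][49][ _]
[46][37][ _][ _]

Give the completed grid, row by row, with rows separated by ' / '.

Row 2 needs 178; the known cells sum to 153, so (2,1) = 25.
Column 2 needs 178; the known cells sum to 150, so (3,2) = 28.
Column 3: 22 + 43 + 49 + ? = 178, so (4,3) = 64.
Anti-diagonal needs 178; the known cells sum to 117, so (1,4) = 61.
From row 1, 178 − (55 + 22 + 61) gives (1,1) = 40.
The remaining cell in row 4 is (4,4) = 178 − 147 = 31.
Column 1 must total 178; the given cells sum to 111, so (3,1) = 67.
Using column 4: 61 + 52 + 31 + ? → (3,4) = 178 − 144 = 34.

40 55 22 61 / 25 58 43 52 / 67 28 49 34 / 46 37 64 31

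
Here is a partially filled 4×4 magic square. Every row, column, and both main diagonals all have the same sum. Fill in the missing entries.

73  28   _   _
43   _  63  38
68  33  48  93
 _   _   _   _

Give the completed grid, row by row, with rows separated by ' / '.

73 28 53 88 / 43 98 63 38 / 68 33 48 93 / 58 83 78 23

Row 3 is already complete: 68 + 33 + 48 + 93 = 242, so that is the magic constant.
From row 2, 242 − (43 + 63 + 38) gives (2,2) = 98.
Column 1 needs 242; the known cells sum to 184, so (4,1) = 58.
Column 2 needs 242; the known cells sum to 159, so (4,2) = 83.
Main diagonal must total 242; the given cells sum to 219, so (4,4) = 23.
Anti-diagonal needs 242; the known cells sum to 154, so (1,4) = 88.
From row 1, 242 − (73 + 28 + 88) gives (1,3) = 53.
The remaining cell in row 4 is (4,3) = 242 − 164 = 78.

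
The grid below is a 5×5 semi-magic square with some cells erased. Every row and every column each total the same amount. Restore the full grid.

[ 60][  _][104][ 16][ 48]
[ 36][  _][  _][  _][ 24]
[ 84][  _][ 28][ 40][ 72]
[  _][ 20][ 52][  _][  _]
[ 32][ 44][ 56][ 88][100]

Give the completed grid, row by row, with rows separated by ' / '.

Row 5 is already complete: 32 + 44 + 56 + 88 + 100 = 320, so that is the magic constant.
The remaining cell in row 1 is (1,2) = 320 − 228 = 92.
Row 3 must total 320; the given cells sum to 224, so (3,2) = 96.
The remaining cell in column 1 is (4,1) = 320 − 212 = 108.
From column 2, 320 − (92 + 96 + 20 + 44) gives (2,2) = 68.
Using column 3: 104 + 28 + 52 + 56 + ? → (2,3) = 320 − 240 = 80.
The remaining cell in column 5 is (4,5) = 320 − 244 = 76.
The remaining cell in row 2 is (2,4) = 320 − 208 = 112.
Row 4 must total 320; the given cells sum to 256, so (4,4) = 64.

60 92 104 16 48 / 36 68 80 112 24 / 84 96 28 40 72 / 108 20 52 64 76 / 32 44 56 88 100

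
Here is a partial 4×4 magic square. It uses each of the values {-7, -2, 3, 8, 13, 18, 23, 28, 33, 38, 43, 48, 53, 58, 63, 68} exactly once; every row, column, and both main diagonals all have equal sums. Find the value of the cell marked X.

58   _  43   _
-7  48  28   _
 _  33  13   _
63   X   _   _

18

The 16 entries sum to 488, so each line sums to 488/4 = 122.
From row 2, 122 − (-7 + 48 + 28) gives (2,4) = 53.
Column 1 must total 122; the given cells sum to 114, so (3,1) = 8.
Column 3 must total 122; the given cells sum to 84, so (4,3) = 38.
Main diagonal must total 122; the given cells sum to 119, so (4,4) = 3.
Anti-diagonal: 28 + 33 + 63 + ? = 122, so (1,4) = -2.
From row 1, 122 − (58 + 43 + (-2)) gives (1,2) = 23.
From row 3, 122 − (8 + 33 + 13) gives (3,4) = 68.
From row 4, 122 − (63 + 38 + 3) gives (4,2) = 18.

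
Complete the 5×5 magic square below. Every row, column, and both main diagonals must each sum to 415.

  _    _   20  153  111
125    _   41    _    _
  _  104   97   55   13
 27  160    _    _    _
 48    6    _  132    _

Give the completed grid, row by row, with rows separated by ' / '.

Using row 3: 104 + 97 + 55 + 13 + ? → (3,1) = 415 − 269 = 146.
Column 1 must total 415; the given cells sum to 346, so (1,1) = 69.
Anti-diagonal: 111 + 97 + 160 + 48 + ? = 415, so (2,4) = -1.
Row 1: 69 + 20 + 153 + 111 + ? = 415, so (1,2) = 62.
Column 2: 62 + 104 + 160 + 6 + ? = 415, so (2,2) = 83.
The remaining cell in column 4 is (4,4) = 415 − 339 = 76.
Main diagonal must total 415; the given cells sum to 325, so (5,5) = 90.
Row 2: 125 + 83 + 41 + (-1) + ? = 415, so (2,5) = 167.
From row 5, 415 − (48 + 6 + 132 + 90) gives (5,3) = 139.
Column 3: 20 + 41 + 97 + 139 + ? = 415, so (4,3) = 118.
From column 5, 415 − (111 + 167 + 13 + 90) gives (4,5) = 34.

69 62 20 153 111 / 125 83 41 -1 167 / 146 104 97 55 13 / 27 160 118 76 34 / 48 6 139 132 90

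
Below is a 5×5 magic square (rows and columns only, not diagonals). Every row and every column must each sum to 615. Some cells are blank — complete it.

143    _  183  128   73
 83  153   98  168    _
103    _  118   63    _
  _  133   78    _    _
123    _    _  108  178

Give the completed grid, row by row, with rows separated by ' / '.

Row 1 needs 615; the known cells sum to 527, so (1,2) = 88.
Row 2 must total 615; the given cells sum to 502, so (2,5) = 113.
Using column 1: 143 + 83 + 103 + 123 + ? → (4,1) = 615 − 452 = 163.
Column 3 needs 615; the known cells sum to 477, so (5,3) = 138.
Using column 4: 128 + 168 + 63 + 108 + ? → (4,4) = 615 − 467 = 148.
The remaining cell in row 4 is (4,5) = 615 − 522 = 93.
Row 5 needs 615; the known cells sum to 547, so (5,2) = 68.
The remaining cell in column 2 is (3,2) = 615 − 442 = 173.
From column 5, 615 − (73 + 113 + 93 + 178) gives (3,5) = 158.

143 88 183 128 73 / 83 153 98 168 113 / 103 173 118 63 158 / 163 133 78 148 93 / 123 68 138 108 178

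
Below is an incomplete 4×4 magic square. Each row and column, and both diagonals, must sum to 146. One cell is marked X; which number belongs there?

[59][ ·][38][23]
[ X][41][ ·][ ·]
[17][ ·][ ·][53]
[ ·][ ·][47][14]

20

Using row 1: 59 + 38 + 23 + ? → (1,2) = 146 − 120 = 26.
Column 4: 23 + 53 + 14 + ? = 146, so (2,4) = 56.
Main diagonal needs 146; the known cells sum to 114, so (3,3) = 32.
From row 3, 146 − (17 + 32 + 53) gives (3,2) = 44.
The remaining cell in column 2 is (4,2) = 146 − 111 = 35.
Using column 3: 38 + 32 + 47 + ? → (2,3) = 146 − 117 = 29.
Anti-diagonal must total 146; the given cells sum to 96, so (4,1) = 50.
Row 2 needs 146; the known cells sum to 126, so (2,1) = 20.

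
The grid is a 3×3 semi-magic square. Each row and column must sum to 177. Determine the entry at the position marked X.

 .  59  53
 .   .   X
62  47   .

56

The remaining cell in row 1 is (1,1) = 177 − 112 = 65.
From row 3, 177 − (62 + 47) gives (3,3) = 68.
From column 1, 177 − (65 + 62) gives (2,1) = 50.
The remaining cell in column 2 is (2,2) = 177 − 106 = 71.
The remaining cell in column 3 is (2,3) = 177 − 121 = 56.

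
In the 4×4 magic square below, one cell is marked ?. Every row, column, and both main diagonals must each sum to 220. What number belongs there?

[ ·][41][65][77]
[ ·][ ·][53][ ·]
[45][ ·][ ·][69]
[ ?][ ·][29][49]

57

From row 1, 220 − (41 + 65 + 77) gives (1,1) = 37.
Using column 3: 65 + 53 + 29 + ? → (3,3) = 220 − 147 = 73.
Column 4: 77 + 69 + 49 + ? = 220, so (2,4) = 25.
Using main diagonal: 37 + 73 + 49 + ? → (2,2) = 220 − 159 = 61.
The remaining cell in row 2 is (2,1) = 220 − 139 = 81.
From row 3, 220 − (45 + 73 + 69) gives (3,2) = 33.
Column 1 must total 220; the given cells sum to 163, so (4,1) = 57.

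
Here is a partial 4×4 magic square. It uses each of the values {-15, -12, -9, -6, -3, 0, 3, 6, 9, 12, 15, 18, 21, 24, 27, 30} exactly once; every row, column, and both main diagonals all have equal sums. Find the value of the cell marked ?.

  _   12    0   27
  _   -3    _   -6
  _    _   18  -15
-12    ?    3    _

15

The 16 entries sum to 120, so each line sums to 120/4 = 30.
Using row 1: 12 + 0 + 27 + ? → (1,1) = 30 − 39 = -9.
Using column 3: 0 + 18 + 3 + ? → (2,3) = 30 − 21 = 9.
Column 4: 27 + (-6) + (-15) + ? = 30, so (4,4) = 24.
The remaining cell in anti-diagonal is (3,2) = 30 − 24 = 6.
From row 2, 30 − (-3 + 9 + (-6)) gives (2,1) = 30.
Row 3 needs 30; the known cells sum to 9, so (3,1) = 21.
Row 4: -12 + 3 + 24 + ? = 30, so (4,2) = 15.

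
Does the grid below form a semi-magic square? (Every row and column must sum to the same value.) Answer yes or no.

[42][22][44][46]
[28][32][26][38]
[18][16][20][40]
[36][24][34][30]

No — column 3 sums to 124 but column 2 sums to 94.

Row 1: 42 + 22 + 44 + 46 = 154.
Row 2: 28 + 32 + 26 + 38 = 124.
Row 3: 18 + 16 + 20 + 40 = 94.
Row 4: 36 + 24 + 34 + 30 = 124.
Column 1: 42 + 28 + 18 + 36 = 124.
Column 2: 22 + 32 + 16 + 24 = 94.
Column 3: 44 + 26 + 20 + 34 = 124.
Column 4: 46 + 38 + 40 + 30 = 154.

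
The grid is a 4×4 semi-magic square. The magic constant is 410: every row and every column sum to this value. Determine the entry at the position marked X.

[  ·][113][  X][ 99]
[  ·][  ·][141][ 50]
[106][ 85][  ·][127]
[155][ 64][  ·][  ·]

Row 3: 106 + 85 + 127 + ? = 410, so (3,3) = 92.
From column 2, 410 − (113 + 85 + 64) gives (2,2) = 148.
Column 4 must total 410; the given cells sum to 276, so (4,4) = 134.
Row 2: 148 + 141 + 50 + ? = 410, so (2,1) = 71.
Row 4 must total 410; the given cells sum to 353, so (4,3) = 57.
The remaining cell in column 1 is (1,1) = 410 − 332 = 78.
The remaining cell in column 3 is (1,3) = 410 − 290 = 120.

120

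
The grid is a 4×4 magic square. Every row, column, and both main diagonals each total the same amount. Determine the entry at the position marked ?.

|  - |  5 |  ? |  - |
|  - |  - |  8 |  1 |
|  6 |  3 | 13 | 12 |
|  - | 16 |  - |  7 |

11

Row 3 is complete and sums to 34; that is the magic constant.
Column 2: 5 + 3 + 16 + ? = 34, so (2,2) = 10.
Using column 4: 1 + 12 + 7 + ? → (1,4) = 34 − 20 = 14.
Main diagonal must total 34; the given cells sum to 30, so (1,1) = 4.
From anti-diagonal, 34 − (14 + 8 + 3) gives (4,1) = 9.
Row 1 must total 34; the given cells sum to 23, so (1,3) = 11.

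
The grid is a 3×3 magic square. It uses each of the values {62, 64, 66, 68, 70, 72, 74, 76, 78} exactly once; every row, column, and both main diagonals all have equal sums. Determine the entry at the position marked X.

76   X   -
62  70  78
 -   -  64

The 9 entries sum to 630, so each line sums to 630/3 = 210.
Column 1 needs 210; the known cells sum to 138, so (3,1) = 72.
Column 3: 78 + 64 + ? = 210, so (1,3) = 68.
Using row 1: 76 + 68 + ? → (1,2) = 210 − 144 = 66.

66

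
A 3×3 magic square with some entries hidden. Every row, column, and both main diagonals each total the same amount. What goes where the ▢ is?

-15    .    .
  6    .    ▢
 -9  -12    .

Column 1 is complete and sums to -18; that is the magic constant.
The remaining cell in row 3 is (3,3) = -18 − (-21) = 3.
Main diagonal must total -18; the given cells sum to -12, so (2,2) = -6.
Anti-diagonal needs -18; the known cells sum to -15, so (1,3) = -3.
From row 1, -18 − (-15 + (-3)) gives (1,2) = 0.
From row 2, -18 − (6 + (-6)) gives (2,3) = -18.

-18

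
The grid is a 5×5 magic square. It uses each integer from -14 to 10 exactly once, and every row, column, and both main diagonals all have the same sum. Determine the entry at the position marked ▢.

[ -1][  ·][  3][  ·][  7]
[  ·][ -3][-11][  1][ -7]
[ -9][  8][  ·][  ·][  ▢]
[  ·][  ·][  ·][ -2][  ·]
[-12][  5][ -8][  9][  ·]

The entries are -14 through 10, which sum to -50, so each line sums to -50/5 = -10.
Row 2 must total -10; the given cells sum to -20, so (2,1) = 10.
Row 5 must total -10; the given cells sum to -6, so (5,5) = -4.
From column 1, -10 − (-1 + 10 + (-9) + (-12)) gives (4,1) = 2.
The remaining cell in main diagonal is (3,3) = -10 − (-10) = 0.
The remaining cell in anti-diagonal is (4,2) = -10 − (-4) = -6.
Column 2: -3 + 8 + (-6) + 5 + ? = -10, so (1,2) = -14.
From column 3, -10 − (3 + (-11) + 0 + (-8)) gives (4,3) = 6.
Row 1 must total -10; the given cells sum to -5, so (1,4) = -5.
Row 4 must total -10; the given cells sum to 0, so (4,5) = -10.
Using column 4: -5 + 1 + (-2) + 9 + ? → (3,4) = -10 − 3 = -13.
Column 5 needs -10; the known cells sum to -14, so (3,5) = 4.

4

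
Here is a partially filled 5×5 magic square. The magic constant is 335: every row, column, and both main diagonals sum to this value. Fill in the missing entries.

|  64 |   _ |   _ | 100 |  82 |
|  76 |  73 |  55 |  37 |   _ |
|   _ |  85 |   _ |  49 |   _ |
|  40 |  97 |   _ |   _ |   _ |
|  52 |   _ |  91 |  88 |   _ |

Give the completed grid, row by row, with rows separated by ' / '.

64 46 43 100 82 / 76 73 55 37 94 / 103 85 67 49 31 / 40 97 79 61 58 / 52 34 91 88 70

From row 2, 335 − (76 + 73 + 55 + 37) gives (2,5) = 94.
Column 1 must total 335; the given cells sum to 232, so (3,1) = 103.
Column 4 must total 335; the given cells sum to 274, so (4,4) = 61.
Anti-diagonal must total 335; the given cells sum to 268, so (3,3) = 67.
Using row 3: 103 + 85 + 67 + 49 + ? → (3,5) = 335 − 304 = 31.
Main diagonal: 64 + 73 + 67 + 61 + ? = 335, so (5,5) = 70.
Row 5: 52 + 91 + 88 + 70 + ? = 335, so (5,2) = 34.
Using column 2: 73 + 85 + 97 + 34 + ? → (1,2) = 335 − 289 = 46.
Using column 5: 82 + 94 + 31 + 70 + ? → (4,5) = 335 − 277 = 58.
Using row 1: 64 + 46 + 100 + 82 + ? → (1,3) = 335 − 292 = 43.
The remaining cell in row 4 is (4,3) = 335 − 256 = 79.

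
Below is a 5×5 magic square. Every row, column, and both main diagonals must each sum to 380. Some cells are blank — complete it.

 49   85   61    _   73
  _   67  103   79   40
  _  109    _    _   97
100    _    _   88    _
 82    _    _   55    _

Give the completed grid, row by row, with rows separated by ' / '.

Row 1 must total 380; the given cells sum to 268, so (1,4) = 112.
Row 2 must total 380; the given cells sum to 289, so (2,1) = 91.
Column 1 needs 380; the known cells sum to 322, so (3,1) = 58.
From column 4, 380 − (112 + 79 + 88 + 55) gives (3,4) = 46.
Row 3 needs 380; the known cells sum to 310, so (3,3) = 70.
From main diagonal, 380 − (49 + 67 + 70 + 88) gives (5,5) = 106.
Anti-diagonal must total 380; the given cells sum to 304, so (4,2) = 76.
Using column 2: 85 + 67 + 109 + 76 + ? → (5,2) = 380 − 337 = 43.
Column 5: 73 + 40 + 97 + 106 + ? = 380, so (4,5) = 64.
From row 4, 380 − (100 + 76 + 88 + 64) gives (4,3) = 52.
Using row 5: 82 + 43 + 55 + 106 + ? → (5,3) = 380 − 286 = 94.

49 85 61 112 73 / 91 67 103 79 40 / 58 109 70 46 97 / 100 76 52 88 64 / 82 43 94 55 106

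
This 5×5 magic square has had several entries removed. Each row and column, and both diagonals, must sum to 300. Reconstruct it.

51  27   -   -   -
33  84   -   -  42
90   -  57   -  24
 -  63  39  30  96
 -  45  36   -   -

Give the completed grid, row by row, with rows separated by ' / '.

51 27 93 69 60 / 33 84 75 66 42 / 90 81 57 48 24 / 72 63 39 30 96 / 54 45 36 87 78

Row 4 must total 300; the given cells sum to 228, so (4,1) = 72.
Using column 1: 51 + 33 + 90 + 72 + ? → (5,1) = 300 − 246 = 54.
Column 2 must total 300; the given cells sum to 219, so (3,2) = 81.
Main diagonal must total 300; the given cells sum to 222, so (5,5) = 78.
Row 3 needs 300; the known cells sum to 252, so (3,4) = 48.
Row 5: 54 + 45 + 36 + 78 + ? = 300, so (5,4) = 87.
Using column 5: 42 + 24 + 96 + 78 + ? → (1,5) = 300 − 240 = 60.
The remaining cell in anti-diagonal is (2,4) = 300 − 234 = 66.
Row 2 must total 300; the given cells sum to 225, so (2,3) = 75.
The remaining cell in column 3 is (1,3) = 300 − 207 = 93.
Column 4 needs 300; the known cells sum to 231, so (1,4) = 69.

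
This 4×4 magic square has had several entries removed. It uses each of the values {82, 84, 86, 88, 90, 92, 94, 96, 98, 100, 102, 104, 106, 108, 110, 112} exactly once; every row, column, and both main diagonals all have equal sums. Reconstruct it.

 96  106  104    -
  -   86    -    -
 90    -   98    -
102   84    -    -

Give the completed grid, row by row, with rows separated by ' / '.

The 16 entries sum to 1552, so each line sums to 1552/4 = 388.
Row 1 needs 388; the known cells sum to 306, so (1,4) = 82.
Using column 1: 96 + 90 + 102 + ? → (2,1) = 388 − 288 = 100.
Column 2 needs 388; the known cells sum to 276, so (3,2) = 112.
The remaining cell in main diagonal is (4,4) = 388 − 280 = 108.
Anti-diagonal must total 388; the given cells sum to 296, so (2,3) = 92.
Using row 2: 100 + 86 + 92 + ? → (2,4) = 388 − 278 = 110.
From row 3, 388 − (90 + 112 + 98) gives (3,4) = 88.
From row 4, 388 − (102 + 84 + 108) gives (4,3) = 94.

96 106 104 82 / 100 86 92 110 / 90 112 98 88 / 102 84 94 108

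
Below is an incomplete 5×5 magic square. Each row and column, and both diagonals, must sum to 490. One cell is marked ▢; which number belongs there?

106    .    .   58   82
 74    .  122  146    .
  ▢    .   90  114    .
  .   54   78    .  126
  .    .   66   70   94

62

From column 3, 490 − (122 + 90 + 78 + 66) gives (1,3) = 134.
The remaining cell in column 4 is (4,4) = 490 − 388 = 102.
Main diagonal: 106 + 90 + 102 + 94 + ? = 490, so (2,2) = 98.
Using anti-diagonal: 82 + 146 + 90 + 54 + ? → (5,1) = 490 − 372 = 118.
Row 1 needs 490; the known cells sum to 380, so (1,2) = 110.
Row 2 needs 490; the known cells sum to 440, so (2,5) = 50.
The remaining cell in row 4 is (4,1) = 490 − 360 = 130.
Using row 5: 118 + 66 + 70 + 94 + ? → (5,2) = 490 − 348 = 142.
Column 1 must total 490; the given cells sum to 428, so (3,1) = 62.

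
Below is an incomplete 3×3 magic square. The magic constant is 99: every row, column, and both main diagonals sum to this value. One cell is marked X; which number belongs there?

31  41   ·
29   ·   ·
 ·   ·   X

Row 1 needs 99; the known cells sum to 72, so (1,3) = 27.
Using column 1: 31 + 29 + ? → (3,1) = 99 − 60 = 39.
Using anti-diagonal: 27 + 39 + ? → (2,2) = 99 − 66 = 33.
The remaining cell in row 2 is (2,3) = 99 − 62 = 37.
Column 2 needs 99; the known cells sum to 74, so (3,2) = 25.
Using column 3: 27 + 37 + ? → (3,3) = 99 − 64 = 35.

35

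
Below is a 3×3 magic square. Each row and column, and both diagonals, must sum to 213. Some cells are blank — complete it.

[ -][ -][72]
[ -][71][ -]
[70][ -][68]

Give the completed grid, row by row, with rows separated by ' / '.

74 67 72 / 69 71 73 / 70 75 68

From row 3, 213 − (70 + 68) gives (3,2) = 75.
The remaining cell in column 2 is (1,2) = 213 − 146 = 67.
Column 3 must total 213; the given cells sum to 140, so (2,3) = 73.
Using main diagonal: 71 + 68 + ? → (1,1) = 213 − 139 = 74.
The remaining cell in row 2 is (2,1) = 213 − 144 = 69.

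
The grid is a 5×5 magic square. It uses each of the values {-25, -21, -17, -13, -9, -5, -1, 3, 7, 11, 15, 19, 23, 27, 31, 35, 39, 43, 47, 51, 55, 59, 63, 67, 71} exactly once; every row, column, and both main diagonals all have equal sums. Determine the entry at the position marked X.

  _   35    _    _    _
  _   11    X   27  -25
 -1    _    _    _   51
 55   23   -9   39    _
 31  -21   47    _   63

59

The 25 entries sum to 575, so each line sums to 575/5 = 115.
Row 4 needs 115; the known cells sum to 108, so (4,5) = 7.
The remaining cell in row 5 is (5,4) = 115 − 120 = -5.
Using column 2: 35 + 11 + 23 + (-21) + ? → (3,2) = 115 − 48 = 67.
The remaining cell in column 5 is (1,5) = 115 − 96 = 19.
The remaining cell in anti-diagonal is (3,3) = 115 − 100 = 15.
Row 3 needs 115; the known cells sum to 132, so (3,4) = -17.
Using column 4: 27 + (-17) + 39 + (-5) + ? → (1,4) = 115 − 44 = 71.
Main diagonal must total 115; the given cells sum to 128, so (1,1) = -13.
Row 1: -13 + 35 + 71 + 19 + ? = 115, so (1,3) = 3.
The remaining cell in column 1 is (2,1) = 115 − 72 = 43.
Column 3 must total 115; the given cells sum to 56, so (2,3) = 59.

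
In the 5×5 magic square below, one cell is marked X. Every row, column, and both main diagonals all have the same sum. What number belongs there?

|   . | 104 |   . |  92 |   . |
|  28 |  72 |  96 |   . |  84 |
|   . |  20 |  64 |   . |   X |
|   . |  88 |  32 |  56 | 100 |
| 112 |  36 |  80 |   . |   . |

52

Column 2 is complete and sums to 320; that is the magic constant.
Row 2 must total 320; the given cells sum to 280, so (2,4) = 40.
The remaining cell in row 4 is (4,1) = 320 − 276 = 44.
Column 3 needs 320; the known cells sum to 272, so (1,3) = 48.
The remaining cell in anti-diagonal is (1,5) = 320 − 304 = 16.
From row 1, 320 − (104 + 48 + 92 + 16) gives (1,1) = 60.
Column 1 needs 320; the known cells sum to 244, so (3,1) = 76.
From main diagonal, 320 − (60 + 72 + 64 + 56) gives (5,5) = 68.
From row 5, 320 − (112 + 36 + 80 + 68) gives (5,4) = 24.
Column 4: 92 + 40 + 56 + 24 + ? = 320, so (3,4) = 108.
Column 5 needs 320; the known cells sum to 268, so (3,5) = 52.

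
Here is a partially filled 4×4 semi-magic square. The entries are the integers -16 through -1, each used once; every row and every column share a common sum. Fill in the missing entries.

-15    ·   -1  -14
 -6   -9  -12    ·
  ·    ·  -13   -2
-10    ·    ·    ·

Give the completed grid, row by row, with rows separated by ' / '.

-15 -4 -1 -14 / -6 -9 -12 -7 / -3 -16 -13 -2 / -10 -5 -8 -11

The entries are -16 through -1, which sum to -136, so each line sums to -136/4 = -34.
Row 1 must total -34; the given cells sum to -30, so (1,2) = -4.
Row 2 needs -34; the known cells sum to -27, so (2,4) = -7.
Column 1 must total -34; the given cells sum to -31, so (3,1) = -3.
Using column 3: -1 + (-12) + (-13) + ? → (4,3) = -34 − (-26) = -8.
From column 4, -34 − (-14 + (-7) + (-2)) gives (4,4) = -11.
Row 3: -3 + (-13) + (-2) + ? = -34, so (3,2) = -16.
Row 4 must total -34; the given cells sum to -29, so (4,2) = -5.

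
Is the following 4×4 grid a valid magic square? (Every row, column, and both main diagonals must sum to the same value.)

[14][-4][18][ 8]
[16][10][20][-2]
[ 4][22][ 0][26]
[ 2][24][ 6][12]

No — column 1 sums to 36 but row 3 sums to 52.

Row 1: 14 + (-4) + 18 + 8 = 36.
Row 2: 16 + 10 + 20 + (-2) = 44.
Row 3: 4 + 22 + 0 + 26 = 52.
Row 4: 2 + 24 + 6 + 12 = 44.
Column 1: 14 + 16 + 4 + 2 = 36.
Column 2: -4 + 10 + 22 + 24 = 52.
Column 3: 18 + 20 + 0 + 6 = 44.
Column 4: 8 + (-2) + 26 + 12 = 44.
Main diagonal: 14 + 10 + 0 + 12 = 36.
Anti-diagonal: 8 + 20 + 22 + 2 = 52.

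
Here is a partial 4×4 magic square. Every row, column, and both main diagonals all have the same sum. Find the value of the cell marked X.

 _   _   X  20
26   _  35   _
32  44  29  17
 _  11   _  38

Row 3 is complete and sums to 122; that is the magic constant.
Using column 4: 20 + 17 + 38 + ? → (2,4) = 122 − 75 = 47.
Anti-diagonal: 20 + 35 + 44 + ? = 122, so (4,1) = 23.
The remaining cell in row 2 is (2,2) = 122 − 108 = 14.
Row 4 needs 122; the known cells sum to 72, so (4,3) = 50.
Column 1: 26 + 32 + 23 + ? = 122, so (1,1) = 41.
Column 2 must total 122; the given cells sum to 69, so (1,2) = 53.
From column 3, 122 − (35 + 29 + 50) gives (1,3) = 8.

8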